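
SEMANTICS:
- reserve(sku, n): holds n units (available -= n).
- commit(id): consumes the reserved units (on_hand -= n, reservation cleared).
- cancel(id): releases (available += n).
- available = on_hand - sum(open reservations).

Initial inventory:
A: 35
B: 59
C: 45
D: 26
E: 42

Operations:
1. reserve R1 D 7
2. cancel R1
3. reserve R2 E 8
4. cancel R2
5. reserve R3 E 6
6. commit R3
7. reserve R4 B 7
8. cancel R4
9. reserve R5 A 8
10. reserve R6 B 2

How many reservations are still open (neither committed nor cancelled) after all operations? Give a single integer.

Answer: 2

Derivation:
Step 1: reserve R1 D 7 -> on_hand[A=35 B=59 C=45 D=26 E=42] avail[A=35 B=59 C=45 D=19 E=42] open={R1}
Step 2: cancel R1 -> on_hand[A=35 B=59 C=45 D=26 E=42] avail[A=35 B=59 C=45 D=26 E=42] open={}
Step 3: reserve R2 E 8 -> on_hand[A=35 B=59 C=45 D=26 E=42] avail[A=35 B=59 C=45 D=26 E=34] open={R2}
Step 4: cancel R2 -> on_hand[A=35 B=59 C=45 D=26 E=42] avail[A=35 B=59 C=45 D=26 E=42] open={}
Step 5: reserve R3 E 6 -> on_hand[A=35 B=59 C=45 D=26 E=42] avail[A=35 B=59 C=45 D=26 E=36] open={R3}
Step 6: commit R3 -> on_hand[A=35 B=59 C=45 D=26 E=36] avail[A=35 B=59 C=45 D=26 E=36] open={}
Step 7: reserve R4 B 7 -> on_hand[A=35 B=59 C=45 D=26 E=36] avail[A=35 B=52 C=45 D=26 E=36] open={R4}
Step 8: cancel R4 -> on_hand[A=35 B=59 C=45 D=26 E=36] avail[A=35 B=59 C=45 D=26 E=36] open={}
Step 9: reserve R5 A 8 -> on_hand[A=35 B=59 C=45 D=26 E=36] avail[A=27 B=59 C=45 D=26 E=36] open={R5}
Step 10: reserve R6 B 2 -> on_hand[A=35 B=59 C=45 D=26 E=36] avail[A=27 B=57 C=45 D=26 E=36] open={R5,R6}
Open reservations: ['R5', 'R6'] -> 2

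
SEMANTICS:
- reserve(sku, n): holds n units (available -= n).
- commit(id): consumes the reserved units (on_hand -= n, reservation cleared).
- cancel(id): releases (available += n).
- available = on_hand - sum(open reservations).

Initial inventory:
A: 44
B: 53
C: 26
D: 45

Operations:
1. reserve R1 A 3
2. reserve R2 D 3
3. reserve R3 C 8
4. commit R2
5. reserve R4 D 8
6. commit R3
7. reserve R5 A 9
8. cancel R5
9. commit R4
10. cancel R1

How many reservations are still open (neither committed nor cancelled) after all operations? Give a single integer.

Answer: 0

Derivation:
Step 1: reserve R1 A 3 -> on_hand[A=44 B=53 C=26 D=45] avail[A=41 B=53 C=26 D=45] open={R1}
Step 2: reserve R2 D 3 -> on_hand[A=44 B=53 C=26 D=45] avail[A=41 B=53 C=26 D=42] open={R1,R2}
Step 3: reserve R3 C 8 -> on_hand[A=44 B=53 C=26 D=45] avail[A=41 B=53 C=18 D=42] open={R1,R2,R3}
Step 4: commit R2 -> on_hand[A=44 B=53 C=26 D=42] avail[A=41 B=53 C=18 D=42] open={R1,R3}
Step 5: reserve R4 D 8 -> on_hand[A=44 B=53 C=26 D=42] avail[A=41 B=53 C=18 D=34] open={R1,R3,R4}
Step 6: commit R3 -> on_hand[A=44 B=53 C=18 D=42] avail[A=41 B=53 C=18 D=34] open={R1,R4}
Step 7: reserve R5 A 9 -> on_hand[A=44 B=53 C=18 D=42] avail[A=32 B=53 C=18 D=34] open={R1,R4,R5}
Step 8: cancel R5 -> on_hand[A=44 B=53 C=18 D=42] avail[A=41 B=53 C=18 D=34] open={R1,R4}
Step 9: commit R4 -> on_hand[A=44 B=53 C=18 D=34] avail[A=41 B=53 C=18 D=34] open={R1}
Step 10: cancel R1 -> on_hand[A=44 B=53 C=18 D=34] avail[A=44 B=53 C=18 D=34] open={}
Open reservations: [] -> 0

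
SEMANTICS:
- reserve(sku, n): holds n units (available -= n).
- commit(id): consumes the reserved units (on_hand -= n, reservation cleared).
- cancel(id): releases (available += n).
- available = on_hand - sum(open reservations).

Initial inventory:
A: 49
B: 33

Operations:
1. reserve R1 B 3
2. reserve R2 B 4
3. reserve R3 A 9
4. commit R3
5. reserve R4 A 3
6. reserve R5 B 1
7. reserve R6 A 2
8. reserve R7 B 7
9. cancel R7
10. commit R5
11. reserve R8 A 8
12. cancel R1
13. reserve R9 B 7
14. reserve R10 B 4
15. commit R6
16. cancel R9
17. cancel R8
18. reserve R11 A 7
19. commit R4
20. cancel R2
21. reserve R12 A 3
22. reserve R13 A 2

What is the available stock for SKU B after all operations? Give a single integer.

Step 1: reserve R1 B 3 -> on_hand[A=49 B=33] avail[A=49 B=30] open={R1}
Step 2: reserve R2 B 4 -> on_hand[A=49 B=33] avail[A=49 B=26] open={R1,R2}
Step 3: reserve R3 A 9 -> on_hand[A=49 B=33] avail[A=40 B=26] open={R1,R2,R3}
Step 4: commit R3 -> on_hand[A=40 B=33] avail[A=40 B=26] open={R1,R2}
Step 5: reserve R4 A 3 -> on_hand[A=40 B=33] avail[A=37 B=26] open={R1,R2,R4}
Step 6: reserve R5 B 1 -> on_hand[A=40 B=33] avail[A=37 B=25] open={R1,R2,R4,R5}
Step 7: reserve R6 A 2 -> on_hand[A=40 B=33] avail[A=35 B=25] open={R1,R2,R4,R5,R6}
Step 8: reserve R7 B 7 -> on_hand[A=40 B=33] avail[A=35 B=18] open={R1,R2,R4,R5,R6,R7}
Step 9: cancel R7 -> on_hand[A=40 B=33] avail[A=35 B=25] open={R1,R2,R4,R5,R6}
Step 10: commit R5 -> on_hand[A=40 B=32] avail[A=35 B=25] open={R1,R2,R4,R6}
Step 11: reserve R8 A 8 -> on_hand[A=40 B=32] avail[A=27 B=25] open={R1,R2,R4,R6,R8}
Step 12: cancel R1 -> on_hand[A=40 B=32] avail[A=27 B=28] open={R2,R4,R6,R8}
Step 13: reserve R9 B 7 -> on_hand[A=40 B=32] avail[A=27 B=21] open={R2,R4,R6,R8,R9}
Step 14: reserve R10 B 4 -> on_hand[A=40 B=32] avail[A=27 B=17] open={R10,R2,R4,R6,R8,R9}
Step 15: commit R6 -> on_hand[A=38 B=32] avail[A=27 B=17] open={R10,R2,R4,R8,R9}
Step 16: cancel R9 -> on_hand[A=38 B=32] avail[A=27 B=24] open={R10,R2,R4,R8}
Step 17: cancel R8 -> on_hand[A=38 B=32] avail[A=35 B=24] open={R10,R2,R4}
Step 18: reserve R11 A 7 -> on_hand[A=38 B=32] avail[A=28 B=24] open={R10,R11,R2,R4}
Step 19: commit R4 -> on_hand[A=35 B=32] avail[A=28 B=24] open={R10,R11,R2}
Step 20: cancel R2 -> on_hand[A=35 B=32] avail[A=28 B=28] open={R10,R11}
Step 21: reserve R12 A 3 -> on_hand[A=35 B=32] avail[A=25 B=28] open={R10,R11,R12}
Step 22: reserve R13 A 2 -> on_hand[A=35 B=32] avail[A=23 B=28] open={R10,R11,R12,R13}
Final available[B] = 28

Answer: 28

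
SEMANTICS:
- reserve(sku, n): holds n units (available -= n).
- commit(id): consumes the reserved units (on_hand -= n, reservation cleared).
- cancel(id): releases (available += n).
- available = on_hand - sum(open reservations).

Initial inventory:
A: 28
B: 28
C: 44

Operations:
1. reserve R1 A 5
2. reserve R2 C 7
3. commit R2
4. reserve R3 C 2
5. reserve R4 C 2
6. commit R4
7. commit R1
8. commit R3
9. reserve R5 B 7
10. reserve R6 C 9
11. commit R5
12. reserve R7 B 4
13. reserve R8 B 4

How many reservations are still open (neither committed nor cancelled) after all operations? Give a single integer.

Answer: 3

Derivation:
Step 1: reserve R1 A 5 -> on_hand[A=28 B=28 C=44] avail[A=23 B=28 C=44] open={R1}
Step 2: reserve R2 C 7 -> on_hand[A=28 B=28 C=44] avail[A=23 B=28 C=37] open={R1,R2}
Step 3: commit R2 -> on_hand[A=28 B=28 C=37] avail[A=23 B=28 C=37] open={R1}
Step 4: reserve R3 C 2 -> on_hand[A=28 B=28 C=37] avail[A=23 B=28 C=35] open={R1,R3}
Step 5: reserve R4 C 2 -> on_hand[A=28 B=28 C=37] avail[A=23 B=28 C=33] open={R1,R3,R4}
Step 6: commit R4 -> on_hand[A=28 B=28 C=35] avail[A=23 B=28 C=33] open={R1,R3}
Step 7: commit R1 -> on_hand[A=23 B=28 C=35] avail[A=23 B=28 C=33] open={R3}
Step 8: commit R3 -> on_hand[A=23 B=28 C=33] avail[A=23 B=28 C=33] open={}
Step 9: reserve R5 B 7 -> on_hand[A=23 B=28 C=33] avail[A=23 B=21 C=33] open={R5}
Step 10: reserve R6 C 9 -> on_hand[A=23 B=28 C=33] avail[A=23 B=21 C=24] open={R5,R6}
Step 11: commit R5 -> on_hand[A=23 B=21 C=33] avail[A=23 B=21 C=24] open={R6}
Step 12: reserve R7 B 4 -> on_hand[A=23 B=21 C=33] avail[A=23 B=17 C=24] open={R6,R7}
Step 13: reserve R8 B 4 -> on_hand[A=23 B=21 C=33] avail[A=23 B=13 C=24] open={R6,R7,R8}
Open reservations: ['R6', 'R7', 'R8'] -> 3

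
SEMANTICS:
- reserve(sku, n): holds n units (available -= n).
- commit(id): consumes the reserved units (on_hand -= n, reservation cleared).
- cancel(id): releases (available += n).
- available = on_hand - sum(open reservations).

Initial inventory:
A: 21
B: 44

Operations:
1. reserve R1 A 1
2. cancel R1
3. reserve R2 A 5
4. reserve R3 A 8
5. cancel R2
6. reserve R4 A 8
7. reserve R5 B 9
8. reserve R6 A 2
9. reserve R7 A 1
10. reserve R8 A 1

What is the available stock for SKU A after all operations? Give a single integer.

Answer: 1

Derivation:
Step 1: reserve R1 A 1 -> on_hand[A=21 B=44] avail[A=20 B=44] open={R1}
Step 2: cancel R1 -> on_hand[A=21 B=44] avail[A=21 B=44] open={}
Step 3: reserve R2 A 5 -> on_hand[A=21 B=44] avail[A=16 B=44] open={R2}
Step 4: reserve R3 A 8 -> on_hand[A=21 B=44] avail[A=8 B=44] open={R2,R3}
Step 5: cancel R2 -> on_hand[A=21 B=44] avail[A=13 B=44] open={R3}
Step 6: reserve R4 A 8 -> on_hand[A=21 B=44] avail[A=5 B=44] open={R3,R4}
Step 7: reserve R5 B 9 -> on_hand[A=21 B=44] avail[A=5 B=35] open={R3,R4,R5}
Step 8: reserve R6 A 2 -> on_hand[A=21 B=44] avail[A=3 B=35] open={R3,R4,R5,R6}
Step 9: reserve R7 A 1 -> on_hand[A=21 B=44] avail[A=2 B=35] open={R3,R4,R5,R6,R7}
Step 10: reserve R8 A 1 -> on_hand[A=21 B=44] avail[A=1 B=35] open={R3,R4,R5,R6,R7,R8}
Final available[A] = 1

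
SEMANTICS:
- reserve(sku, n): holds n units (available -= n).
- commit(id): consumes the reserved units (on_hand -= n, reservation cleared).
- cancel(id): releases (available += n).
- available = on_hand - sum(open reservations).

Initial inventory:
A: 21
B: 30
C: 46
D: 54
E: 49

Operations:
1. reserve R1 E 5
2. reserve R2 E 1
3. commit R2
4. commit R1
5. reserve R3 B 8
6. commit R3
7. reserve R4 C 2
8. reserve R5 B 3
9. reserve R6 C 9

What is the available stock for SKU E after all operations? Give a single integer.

Step 1: reserve R1 E 5 -> on_hand[A=21 B=30 C=46 D=54 E=49] avail[A=21 B=30 C=46 D=54 E=44] open={R1}
Step 2: reserve R2 E 1 -> on_hand[A=21 B=30 C=46 D=54 E=49] avail[A=21 B=30 C=46 D=54 E=43] open={R1,R2}
Step 3: commit R2 -> on_hand[A=21 B=30 C=46 D=54 E=48] avail[A=21 B=30 C=46 D=54 E=43] open={R1}
Step 4: commit R1 -> on_hand[A=21 B=30 C=46 D=54 E=43] avail[A=21 B=30 C=46 D=54 E=43] open={}
Step 5: reserve R3 B 8 -> on_hand[A=21 B=30 C=46 D=54 E=43] avail[A=21 B=22 C=46 D=54 E=43] open={R3}
Step 6: commit R3 -> on_hand[A=21 B=22 C=46 D=54 E=43] avail[A=21 B=22 C=46 D=54 E=43] open={}
Step 7: reserve R4 C 2 -> on_hand[A=21 B=22 C=46 D=54 E=43] avail[A=21 B=22 C=44 D=54 E=43] open={R4}
Step 8: reserve R5 B 3 -> on_hand[A=21 B=22 C=46 D=54 E=43] avail[A=21 B=19 C=44 D=54 E=43] open={R4,R5}
Step 9: reserve R6 C 9 -> on_hand[A=21 B=22 C=46 D=54 E=43] avail[A=21 B=19 C=35 D=54 E=43] open={R4,R5,R6}
Final available[E] = 43

Answer: 43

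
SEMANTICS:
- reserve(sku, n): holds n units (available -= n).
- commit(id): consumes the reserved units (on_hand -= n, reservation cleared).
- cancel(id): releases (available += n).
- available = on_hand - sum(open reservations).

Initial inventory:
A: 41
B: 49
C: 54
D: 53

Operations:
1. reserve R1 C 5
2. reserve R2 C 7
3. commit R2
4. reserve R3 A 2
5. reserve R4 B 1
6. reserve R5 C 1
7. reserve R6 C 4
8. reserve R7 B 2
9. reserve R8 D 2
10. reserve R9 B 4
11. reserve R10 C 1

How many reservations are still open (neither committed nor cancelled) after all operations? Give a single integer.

Answer: 9

Derivation:
Step 1: reserve R1 C 5 -> on_hand[A=41 B=49 C=54 D=53] avail[A=41 B=49 C=49 D=53] open={R1}
Step 2: reserve R2 C 7 -> on_hand[A=41 B=49 C=54 D=53] avail[A=41 B=49 C=42 D=53] open={R1,R2}
Step 3: commit R2 -> on_hand[A=41 B=49 C=47 D=53] avail[A=41 B=49 C=42 D=53] open={R1}
Step 4: reserve R3 A 2 -> on_hand[A=41 B=49 C=47 D=53] avail[A=39 B=49 C=42 D=53] open={R1,R3}
Step 5: reserve R4 B 1 -> on_hand[A=41 B=49 C=47 D=53] avail[A=39 B=48 C=42 D=53] open={R1,R3,R4}
Step 6: reserve R5 C 1 -> on_hand[A=41 B=49 C=47 D=53] avail[A=39 B=48 C=41 D=53] open={R1,R3,R4,R5}
Step 7: reserve R6 C 4 -> on_hand[A=41 B=49 C=47 D=53] avail[A=39 B=48 C=37 D=53] open={R1,R3,R4,R5,R6}
Step 8: reserve R7 B 2 -> on_hand[A=41 B=49 C=47 D=53] avail[A=39 B=46 C=37 D=53] open={R1,R3,R4,R5,R6,R7}
Step 9: reserve R8 D 2 -> on_hand[A=41 B=49 C=47 D=53] avail[A=39 B=46 C=37 D=51] open={R1,R3,R4,R5,R6,R7,R8}
Step 10: reserve R9 B 4 -> on_hand[A=41 B=49 C=47 D=53] avail[A=39 B=42 C=37 D=51] open={R1,R3,R4,R5,R6,R7,R8,R9}
Step 11: reserve R10 C 1 -> on_hand[A=41 B=49 C=47 D=53] avail[A=39 B=42 C=36 D=51] open={R1,R10,R3,R4,R5,R6,R7,R8,R9}
Open reservations: ['R1', 'R10', 'R3', 'R4', 'R5', 'R6', 'R7', 'R8', 'R9'] -> 9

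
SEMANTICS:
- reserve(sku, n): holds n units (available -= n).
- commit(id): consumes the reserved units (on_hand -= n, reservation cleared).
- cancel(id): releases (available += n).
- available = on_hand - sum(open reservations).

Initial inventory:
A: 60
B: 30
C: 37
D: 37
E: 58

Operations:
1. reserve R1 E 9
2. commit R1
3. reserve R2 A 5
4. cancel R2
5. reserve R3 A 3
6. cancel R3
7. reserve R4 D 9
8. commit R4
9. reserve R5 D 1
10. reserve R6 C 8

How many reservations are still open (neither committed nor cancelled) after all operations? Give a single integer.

Answer: 2

Derivation:
Step 1: reserve R1 E 9 -> on_hand[A=60 B=30 C=37 D=37 E=58] avail[A=60 B=30 C=37 D=37 E=49] open={R1}
Step 2: commit R1 -> on_hand[A=60 B=30 C=37 D=37 E=49] avail[A=60 B=30 C=37 D=37 E=49] open={}
Step 3: reserve R2 A 5 -> on_hand[A=60 B=30 C=37 D=37 E=49] avail[A=55 B=30 C=37 D=37 E=49] open={R2}
Step 4: cancel R2 -> on_hand[A=60 B=30 C=37 D=37 E=49] avail[A=60 B=30 C=37 D=37 E=49] open={}
Step 5: reserve R3 A 3 -> on_hand[A=60 B=30 C=37 D=37 E=49] avail[A=57 B=30 C=37 D=37 E=49] open={R3}
Step 6: cancel R3 -> on_hand[A=60 B=30 C=37 D=37 E=49] avail[A=60 B=30 C=37 D=37 E=49] open={}
Step 7: reserve R4 D 9 -> on_hand[A=60 B=30 C=37 D=37 E=49] avail[A=60 B=30 C=37 D=28 E=49] open={R4}
Step 8: commit R4 -> on_hand[A=60 B=30 C=37 D=28 E=49] avail[A=60 B=30 C=37 D=28 E=49] open={}
Step 9: reserve R5 D 1 -> on_hand[A=60 B=30 C=37 D=28 E=49] avail[A=60 B=30 C=37 D=27 E=49] open={R5}
Step 10: reserve R6 C 8 -> on_hand[A=60 B=30 C=37 D=28 E=49] avail[A=60 B=30 C=29 D=27 E=49] open={R5,R6}
Open reservations: ['R5', 'R6'] -> 2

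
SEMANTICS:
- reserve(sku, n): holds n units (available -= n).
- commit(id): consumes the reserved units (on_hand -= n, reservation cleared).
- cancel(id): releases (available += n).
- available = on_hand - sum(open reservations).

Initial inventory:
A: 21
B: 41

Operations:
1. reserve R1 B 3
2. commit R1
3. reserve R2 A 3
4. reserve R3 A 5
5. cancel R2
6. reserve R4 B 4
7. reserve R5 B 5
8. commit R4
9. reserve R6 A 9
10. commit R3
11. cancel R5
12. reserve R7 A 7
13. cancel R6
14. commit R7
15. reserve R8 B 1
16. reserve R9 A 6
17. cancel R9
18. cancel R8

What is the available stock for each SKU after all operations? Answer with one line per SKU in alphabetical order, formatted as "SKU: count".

Answer: A: 9
B: 34

Derivation:
Step 1: reserve R1 B 3 -> on_hand[A=21 B=41] avail[A=21 B=38] open={R1}
Step 2: commit R1 -> on_hand[A=21 B=38] avail[A=21 B=38] open={}
Step 3: reserve R2 A 3 -> on_hand[A=21 B=38] avail[A=18 B=38] open={R2}
Step 4: reserve R3 A 5 -> on_hand[A=21 B=38] avail[A=13 B=38] open={R2,R3}
Step 5: cancel R2 -> on_hand[A=21 B=38] avail[A=16 B=38] open={R3}
Step 6: reserve R4 B 4 -> on_hand[A=21 B=38] avail[A=16 B=34] open={R3,R4}
Step 7: reserve R5 B 5 -> on_hand[A=21 B=38] avail[A=16 B=29] open={R3,R4,R5}
Step 8: commit R4 -> on_hand[A=21 B=34] avail[A=16 B=29] open={R3,R5}
Step 9: reserve R6 A 9 -> on_hand[A=21 B=34] avail[A=7 B=29] open={R3,R5,R6}
Step 10: commit R3 -> on_hand[A=16 B=34] avail[A=7 B=29] open={R5,R6}
Step 11: cancel R5 -> on_hand[A=16 B=34] avail[A=7 B=34] open={R6}
Step 12: reserve R7 A 7 -> on_hand[A=16 B=34] avail[A=0 B=34] open={R6,R7}
Step 13: cancel R6 -> on_hand[A=16 B=34] avail[A=9 B=34] open={R7}
Step 14: commit R7 -> on_hand[A=9 B=34] avail[A=9 B=34] open={}
Step 15: reserve R8 B 1 -> on_hand[A=9 B=34] avail[A=9 B=33] open={R8}
Step 16: reserve R9 A 6 -> on_hand[A=9 B=34] avail[A=3 B=33] open={R8,R9}
Step 17: cancel R9 -> on_hand[A=9 B=34] avail[A=9 B=33] open={R8}
Step 18: cancel R8 -> on_hand[A=9 B=34] avail[A=9 B=34] open={}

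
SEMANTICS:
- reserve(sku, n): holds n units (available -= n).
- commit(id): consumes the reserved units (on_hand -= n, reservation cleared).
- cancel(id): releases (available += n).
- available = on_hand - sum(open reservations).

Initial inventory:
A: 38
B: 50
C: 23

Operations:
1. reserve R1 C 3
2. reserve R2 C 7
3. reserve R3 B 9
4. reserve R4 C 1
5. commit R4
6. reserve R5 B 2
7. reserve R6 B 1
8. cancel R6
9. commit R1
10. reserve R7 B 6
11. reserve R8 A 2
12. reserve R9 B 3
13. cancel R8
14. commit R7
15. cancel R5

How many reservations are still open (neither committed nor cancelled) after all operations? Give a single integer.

Answer: 3

Derivation:
Step 1: reserve R1 C 3 -> on_hand[A=38 B=50 C=23] avail[A=38 B=50 C=20] open={R1}
Step 2: reserve R2 C 7 -> on_hand[A=38 B=50 C=23] avail[A=38 B=50 C=13] open={R1,R2}
Step 3: reserve R3 B 9 -> on_hand[A=38 B=50 C=23] avail[A=38 B=41 C=13] open={R1,R2,R3}
Step 4: reserve R4 C 1 -> on_hand[A=38 B=50 C=23] avail[A=38 B=41 C=12] open={R1,R2,R3,R4}
Step 5: commit R4 -> on_hand[A=38 B=50 C=22] avail[A=38 B=41 C=12] open={R1,R2,R3}
Step 6: reserve R5 B 2 -> on_hand[A=38 B=50 C=22] avail[A=38 B=39 C=12] open={R1,R2,R3,R5}
Step 7: reserve R6 B 1 -> on_hand[A=38 B=50 C=22] avail[A=38 B=38 C=12] open={R1,R2,R3,R5,R6}
Step 8: cancel R6 -> on_hand[A=38 B=50 C=22] avail[A=38 B=39 C=12] open={R1,R2,R3,R5}
Step 9: commit R1 -> on_hand[A=38 B=50 C=19] avail[A=38 B=39 C=12] open={R2,R3,R5}
Step 10: reserve R7 B 6 -> on_hand[A=38 B=50 C=19] avail[A=38 B=33 C=12] open={R2,R3,R5,R7}
Step 11: reserve R8 A 2 -> on_hand[A=38 B=50 C=19] avail[A=36 B=33 C=12] open={R2,R3,R5,R7,R8}
Step 12: reserve R9 B 3 -> on_hand[A=38 B=50 C=19] avail[A=36 B=30 C=12] open={R2,R3,R5,R7,R8,R9}
Step 13: cancel R8 -> on_hand[A=38 B=50 C=19] avail[A=38 B=30 C=12] open={R2,R3,R5,R7,R9}
Step 14: commit R7 -> on_hand[A=38 B=44 C=19] avail[A=38 B=30 C=12] open={R2,R3,R5,R9}
Step 15: cancel R5 -> on_hand[A=38 B=44 C=19] avail[A=38 B=32 C=12] open={R2,R3,R9}
Open reservations: ['R2', 'R3', 'R9'] -> 3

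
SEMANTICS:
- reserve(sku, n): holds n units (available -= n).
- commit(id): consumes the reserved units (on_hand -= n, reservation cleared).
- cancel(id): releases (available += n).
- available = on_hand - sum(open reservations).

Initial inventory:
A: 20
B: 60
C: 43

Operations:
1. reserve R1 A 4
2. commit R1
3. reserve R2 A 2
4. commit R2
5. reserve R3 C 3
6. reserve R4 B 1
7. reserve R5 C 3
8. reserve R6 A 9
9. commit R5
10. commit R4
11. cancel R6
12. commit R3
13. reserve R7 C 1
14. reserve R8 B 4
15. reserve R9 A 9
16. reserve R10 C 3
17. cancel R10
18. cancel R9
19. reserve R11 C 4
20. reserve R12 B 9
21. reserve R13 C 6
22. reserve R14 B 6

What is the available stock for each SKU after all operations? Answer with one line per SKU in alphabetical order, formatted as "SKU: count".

Step 1: reserve R1 A 4 -> on_hand[A=20 B=60 C=43] avail[A=16 B=60 C=43] open={R1}
Step 2: commit R1 -> on_hand[A=16 B=60 C=43] avail[A=16 B=60 C=43] open={}
Step 3: reserve R2 A 2 -> on_hand[A=16 B=60 C=43] avail[A=14 B=60 C=43] open={R2}
Step 4: commit R2 -> on_hand[A=14 B=60 C=43] avail[A=14 B=60 C=43] open={}
Step 5: reserve R3 C 3 -> on_hand[A=14 B=60 C=43] avail[A=14 B=60 C=40] open={R3}
Step 6: reserve R4 B 1 -> on_hand[A=14 B=60 C=43] avail[A=14 B=59 C=40] open={R3,R4}
Step 7: reserve R5 C 3 -> on_hand[A=14 B=60 C=43] avail[A=14 B=59 C=37] open={R3,R4,R5}
Step 8: reserve R6 A 9 -> on_hand[A=14 B=60 C=43] avail[A=5 B=59 C=37] open={R3,R4,R5,R6}
Step 9: commit R5 -> on_hand[A=14 B=60 C=40] avail[A=5 B=59 C=37] open={R3,R4,R6}
Step 10: commit R4 -> on_hand[A=14 B=59 C=40] avail[A=5 B=59 C=37] open={R3,R6}
Step 11: cancel R6 -> on_hand[A=14 B=59 C=40] avail[A=14 B=59 C=37] open={R3}
Step 12: commit R3 -> on_hand[A=14 B=59 C=37] avail[A=14 B=59 C=37] open={}
Step 13: reserve R7 C 1 -> on_hand[A=14 B=59 C=37] avail[A=14 B=59 C=36] open={R7}
Step 14: reserve R8 B 4 -> on_hand[A=14 B=59 C=37] avail[A=14 B=55 C=36] open={R7,R8}
Step 15: reserve R9 A 9 -> on_hand[A=14 B=59 C=37] avail[A=5 B=55 C=36] open={R7,R8,R9}
Step 16: reserve R10 C 3 -> on_hand[A=14 B=59 C=37] avail[A=5 B=55 C=33] open={R10,R7,R8,R9}
Step 17: cancel R10 -> on_hand[A=14 B=59 C=37] avail[A=5 B=55 C=36] open={R7,R8,R9}
Step 18: cancel R9 -> on_hand[A=14 B=59 C=37] avail[A=14 B=55 C=36] open={R7,R8}
Step 19: reserve R11 C 4 -> on_hand[A=14 B=59 C=37] avail[A=14 B=55 C=32] open={R11,R7,R8}
Step 20: reserve R12 B 9 -> on_hand[A=14 B=59 C=37] avail[A=14 B=46 C=32] open={R11,R12,R7,R8}
Step 21: reserve R13 C 6 -> on_hand[A=14 B=59 C=37] avail[A=14 B=46 C=26] open={R11,R12,R13,R7,R8}
Step 22: reserve R14 B 6 -> on_hand[A=14 B=59 C=37] avail[A=14 B=40 C=26] open={R11,R12,R13,R14,R7,R8}

Answer: A: 14
B: 40
C: 26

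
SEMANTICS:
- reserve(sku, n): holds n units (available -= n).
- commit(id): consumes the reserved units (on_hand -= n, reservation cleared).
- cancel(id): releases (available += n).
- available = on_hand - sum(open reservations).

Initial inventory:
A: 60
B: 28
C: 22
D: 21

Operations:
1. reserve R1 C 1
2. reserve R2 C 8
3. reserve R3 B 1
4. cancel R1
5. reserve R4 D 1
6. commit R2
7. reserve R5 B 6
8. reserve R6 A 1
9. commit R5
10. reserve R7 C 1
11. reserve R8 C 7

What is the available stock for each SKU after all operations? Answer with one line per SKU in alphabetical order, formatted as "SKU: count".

Step 1: reserve R1 C 1 -> on_hand[A=60 B=28 C=22 D=21] avail[A=60 B=28 C=21 D=21] open={R1}
Step 2: reserve R2 C 8 -> on_hand[A=60 B=28 C=22 D=21] avail[A=60 B=28 C=13 D=21] open={R1,R2}
Step 3: reserve R3 B 1 -> on_hand[A=60 B=28 C=22 D=21] avail[A=60 B=27 C=13 D=21] open={R1,R2,R3}
Step 4: cancel R1 -> on_hand[A=60 B=28 C=22 D=21] avail[A=60 B=27 C=14 D=21] open={R2,R3}
Step 5: reserve R4 D 1 -> on_hand[A=60 B=28 C=22 D=21] avail[A=60 B=27 C=14 D=20] open={R2,R3,R4}
Step 6: commit R2 -> on_hand[A=60 B=28 C=14 D=21] avail[A=60 B=27 C=14 D=20] open={R3,R4}
Step 7: reserve R5 B 6 -> on_hand[A=60 B=28 C=14 D=21] avail[A=60 B=21 C=14 D=20] open={R3,R4,R5}
Step 8: reserve R6 A 1 -> on_hand[A=60 B=28 C=14 D=21] avail[A=59 B=21 C=14 D=20] open={R3,R4,R5,R6}
Step 9: commit R5 -> on_hand[A=60 B=22 C=14 D=21] avail[A=59 B=21 C=14 D=20] open={R3,R4,R6}
Step 10: reserve R7 C 1 -> on_hand[A=60 B=22 C=14 D=21] avail[A=59 B=21 C=13 D=20] open={R3,R4,R6,R7}
Step 11: reserve R8 C 7 -> on_hand[A=60 B=22 C=14 D=21] avail[A=59 B=21 C=6 D=20] open={R3,R4,R6,R7,R8}

Answer: A: 59
B: 21
C: 6
D: 20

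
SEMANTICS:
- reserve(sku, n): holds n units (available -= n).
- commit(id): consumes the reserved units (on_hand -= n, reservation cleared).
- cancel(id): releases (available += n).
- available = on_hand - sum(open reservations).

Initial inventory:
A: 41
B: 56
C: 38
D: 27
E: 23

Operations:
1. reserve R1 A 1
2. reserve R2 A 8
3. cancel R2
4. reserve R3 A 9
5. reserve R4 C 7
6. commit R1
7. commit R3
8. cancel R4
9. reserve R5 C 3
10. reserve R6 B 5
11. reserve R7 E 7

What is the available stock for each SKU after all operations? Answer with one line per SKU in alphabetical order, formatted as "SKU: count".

Answer: A: 31
B: 51
C: 35
D: 27
E: 16

Derivation:
Step 1: reserve R1 A 1 -> on_hand[A=41 B=56 C=38 D=27 E=23] avail[A=40 B=56 C=38 D=27 E=23] open={R1}
Step 2: reserve R2 A 8 -> on_hand[A=41 B=56 C=38 D=27 E=23] avail[A=32 B=56 C=38 D=27 E=23] open={R1,R2}
Step 3: cancel R2 -> on_hand[A=41 B=56 C=38 D=27 E=23] avail[A=40 B=56 C=38 D=27 E=23] open={R1}
Step 4: reserve R3 A 9 -> on_hand[A=41 B=56 C=38 D=27 E=23] avail[A=31 B=56 C=38 D=27 E=23] open={R1,R3}
Step 5: reserve R4 C 7 -> on_hand[A=41 B=56 C=38 D=27 E=23] avail[A=31 B=56 C=31 D=27 E=23] open={R1,R3,R4}
Step 6: commit R1 -> on_hand[A=40 B=56 C=38 D=27 E=23] avail[A=31 B=56 C=31 D=27 E=23] open={R3,R4}
Step 7: commit R3 -> on_hand[A=31 B=56 C=38 D=27 E=23] avail[A=31 B=56 C=31 D=27 E=23] open={R4}
Step 8: cancel R4 -> on_hand[A=31 B=56 C=38 D=27 E=23] avail[A=31 B=56 C=38 D=27 E=23] open={}
Step 9: reserve R5 C 3 -> on_hand[A=31 B=56 C=38 D=27 E=23] avail[A=31 B=56 C=35 D=27 E=23] open={R5}
Step 10: reserve R6 B 5 -> on_hand[A=31 B=56 C=38 D=27 E=23] avail[A=31 B=51 C=35 D=27 E=23] open={R5,R6}
Step 11: reserve R7 E 7 -> on_hand[A=31 B=56 C=38 D=27 E=23] avail[A=31 B=51 C=35 D=27 E=16] open={R5,R6,R7}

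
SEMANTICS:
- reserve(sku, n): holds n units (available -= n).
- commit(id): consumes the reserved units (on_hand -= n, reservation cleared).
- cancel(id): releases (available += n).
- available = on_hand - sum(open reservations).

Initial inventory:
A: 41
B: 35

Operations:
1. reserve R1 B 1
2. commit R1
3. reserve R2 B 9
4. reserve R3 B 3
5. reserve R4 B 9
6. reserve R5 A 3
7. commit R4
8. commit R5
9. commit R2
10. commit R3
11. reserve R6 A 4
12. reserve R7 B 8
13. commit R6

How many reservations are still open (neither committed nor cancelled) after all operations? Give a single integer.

Step 1: reserve R1 B 1 -> on_hand[A=41 B=35] avail[A=41 B=34] open={R1}
Step 2: commit R1 -> on_hand[A=41 B=34] avail[A=41 B=34] open={}
Step 3: reserve R2 B 9 -> on_hand[A=41 B=34] avail[A=41 B=25] open={R2}
Step 4: reserve R3 B 3 -> on_hand[A=41 B=34] avail[A=41 B=22] open={R2,R3}
Step 5: reserve R4 B 9 -> on_hand[A=41 B=34] avail[A=41 B=13] open={R2,R3,R4}
Step 6: reserve R5 A 3 -> on_hand[A=41 B=34] avail[A=38 B=13] open={R2,R3,R4,R5}
Step 7: commit R4 -> on_hand[A=41 B=25] avail[A=38 B=13] open={R2,R3,R5}
Step 8: commit R5 -> on_hand[A=38 B=25] avail[A=38 B=13] open={R2,R3}
Step 9: commit R2 -> on_hand[A=38 B=16] avail[A=38 B=13] open={R3}
Step 10: commit R3 -> on_hand[A=38 B=13] avail[A=38 B=13] open={}
Step 11: reserve R6 A 4 -> on_hand[A=38 B=13] avail[A=34 B=13] open={R6}
Step 12: reserve R7 B 8 -> on_hand[A=38 B=13] avail[A=34 B=5] open={R6,R7}
Step 13: commit R6 -> on_hand[A=34 B=13] avail[A=34 B=5] open={R7}
Open reservations: ['R7'] -> 1

Answer: 1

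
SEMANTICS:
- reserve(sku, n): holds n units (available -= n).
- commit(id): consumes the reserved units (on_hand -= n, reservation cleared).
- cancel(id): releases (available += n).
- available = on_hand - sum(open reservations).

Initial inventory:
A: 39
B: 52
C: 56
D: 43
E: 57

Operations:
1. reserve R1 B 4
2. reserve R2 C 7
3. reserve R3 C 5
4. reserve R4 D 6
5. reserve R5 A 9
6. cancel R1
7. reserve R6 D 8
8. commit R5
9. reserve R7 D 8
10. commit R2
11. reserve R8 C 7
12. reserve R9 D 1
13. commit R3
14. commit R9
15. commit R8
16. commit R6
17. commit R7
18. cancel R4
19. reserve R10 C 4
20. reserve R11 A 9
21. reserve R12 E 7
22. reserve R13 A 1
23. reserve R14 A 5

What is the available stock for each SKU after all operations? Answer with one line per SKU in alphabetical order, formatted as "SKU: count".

Answer: A: 15
B: 52
C: 33
D: 26
E: 50

Derivation:
Step 1: reserve R1 B 4 -> on_hand[A=39 B=52 C=56 D=43 E=57] avail[A=39 B=48 C=56 D=43 E=57] open={R1}
Step 2: reserve R2 C 7 -> on_hand[A=39 B=52 C=56 D=43 E=57] avail[A=39 B=48 C=49 D=43 E=57] open={R1,R2}
Step 3: reserve R3 C 5 -> on_hand[A=39 B=52 C=56 D=43 E=57] avail[A=39 B=48 C=44 D=43 E=57] open={R1,R2,R3}
Step 4: reserve R4 D 6 -> on_hand[A=39 B=52 C=56 D=43 E=57] avail[A=39 B=48 C=44 D=37 E=57] open={R1,R2,R3,R4}
Step 5: reserve R5 A 9 -> on_hand[A=39 B=52 C=56 D=43 E=57] avail[A=30 B=48 C=44 D=37 E=57] open={R1,R2,R3,R4,R5}
Step 6: cancel R1 -> on_hand[A=39 B=52 C=56 D=43 E=57] avail[A=30 B=52 C=44 D=37 E=57] open={R2,R3,R4,R5}
Step 7: reserve R6 D 8 -> on_hand[A=39 B=52 C=56 D=43 E=57] avail[A=30 B=52 C=44 D=29 E=57] open={R2,R3,R4,R5,R6}
Step 8: commit R5 -> on_hand[A=30 B=52 C=56 D=43 E=57] avail[A=30 B=52 C=44 D=29 E=57] open={R2,R3,R4,R6}
Step 9: reserve R7 D 8 -> on_hand[A=30 B=52 C=56 D=43 E=57] avail[A=30 B=52 C=44 D=21 E=57] open={R2,R3,R4,R6,R7}
Step 10: commit R2 -> on_hand[A=30 B=52 C=49 D=43 E=57] avail[A=30 B=52 C=44 D=21 E=57] open={R3,R4,R6,R7}
Step 11: reserve R8 C 7 -> on_hand[A=30 B=52 C=49 D=43 E=57] avail[A=30 B=52 C=37 D=21 E=57] open={R3,R4,R6,R7,R8}
Step 12: reserve R9 D 1 -> on_hand[A=30 B=52 C=49 D=43 E=57] avail[A=30 B=52 C=37 D=20 E=57] open={R3,R4,R6,R7,R8,R9}
Step 13: commit R3 -> on_hand[A=30 B=52 C=44 D=43 E=57] avail[A=30 B=52 C=37 D=20 E=57] open={R4,R6,R7,R8,R9}
Step 14: commit R9 -> on_hand[A=30 B=52 C=44 D=42 E=57] avail[A=30 B=52 C=37 D=20 E=57] open={R4,R6,R7,R8}
Step 15: commit R8 -> on_hand[A=30 B=52 C=37 D=42 E=57] avail[A=30 B=52 C=37 D=20 E=57] open={R4,R6,R7}
Step 16: commit R6 -> on_hand[A=30 B=52 C=37 D=34 E=57] avail[A=30 B=52 C=37 D=20 E=57] open={R4,R7}
Step 17: commit R7 -> on_hand[A=30 B=52 C=37 D=26 E=57] avail[A=30 B=52 C=37 D=20 E=57] open={R4}
Step 18: cancel R4 -> on_hand[A=30 B=52 C=37 D=26 E=57] avail[A=30 B=52 C=37 D=26 E=57] open={}
Step 19: reserve R10 C 4 -> on_hand[A=30 B=52 C=37 D=26 E=57] avail[A=30 B=52 C=33 D=26 E=57] open={R10}
Step 20: reserve R11 A 9 -> on_hand[A=30 B=52 C=37 D=26 E=57] avail[A=21 B=52 C=33 D=26 E=57] open={R10,R11}
Step 21: reserve R12 E 7 -> on_hand[A=30 B=52 C=37 D=26 E=57] avail[A=21 B=52 C=33 D=26 E=50] open={R10,R11,R12}
Step 22: reserve R13 A 1 -> on_hand[A=30 B=52 C=37 D=26 E=57] avail[A=20 B=52 C=33 D=26 E=50] open={R10,R11,R12,R13}
Step 23: reserve R14 A 5 -> on_hand[A=30 B=52 C=37 D=26 E=57] avail[A=15 B=52 C=33 D=26 E=50] open={R10,R11,R12,R13,R14}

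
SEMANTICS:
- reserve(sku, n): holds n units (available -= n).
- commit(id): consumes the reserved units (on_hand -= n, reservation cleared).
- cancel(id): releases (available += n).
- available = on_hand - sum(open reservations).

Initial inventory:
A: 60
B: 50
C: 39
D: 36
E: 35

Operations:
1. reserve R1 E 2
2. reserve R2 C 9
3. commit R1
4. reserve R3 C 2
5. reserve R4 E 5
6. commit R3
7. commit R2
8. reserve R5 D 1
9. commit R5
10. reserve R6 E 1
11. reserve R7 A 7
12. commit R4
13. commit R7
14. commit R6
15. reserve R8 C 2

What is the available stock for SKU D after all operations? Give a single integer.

Step 1: reserve R1 E 2 -> on_hand[A=60 B=50 C=39 D=36 E=35] avail[A=60 B=50 C=39 D=36 E=33] open={R1}
Step 2: reserve R2 C 9 -> on_hand[A=60 B=50 C=39 D=36 E=35] avail[A=60 B=50 C=30 D=36 E=33] open={R1,R2}
Step 3: commit R1 -> on_hand[A=60 B=50 C=39 D=36 E=33] avail[A=60 B=50 C=30 D=36 E=33] open={R2}
Step 4: reserve R3 C 2 -> on_hand[A=60 B=50 C=39 D=36 E=33] avail[A=60 B=50 C=28 D=36 E=33] open={R2,R3}
Step 5: reserve R4 E 5 -> on_hand[A=60 B=50 C=39 D=36 E=33] avail[A=60 B=50 C=28 D=36 E=28] open={R2,R3,R4}
Step 6: commit R3 -> on_hand[A=60 B=50 C=37 D=36 E=33] avail[A=60 B=50 C=28 D=36 E=28] open={R2,R4}
Step 7: commit R2 -> on_hand[A=60 B=50 C=28 D=36 E=33] avail[A=60 B=50 C=28 D=36 E=28] open={R4}
Step 8: reserve R5 D 1 -> on_hand[A=60 B=50 C=28 D=36 E=33] avail[A=60 B=50 C=28 D=35 E=28] open={R4,R5}
Step 9: commit R5 -> on_hand[A=60 B=50 C=28 D=35 E=33] avail[A=60 B=50 C=28 D=35 E=28] open={R4}
Step 10: reserve R6 E 1 -> on_hand[A=60 B=50 C=28 D=35 E=33] avail[A=60 B=50 C=28 D=35 E=27] open={R4,R6}
Step 11: reserve R7 A 7 -> on_hand[A=60 B=50 C=28 D=35 E=33] avail[A=53 B=50 C=28 D=35 E=27] open={R4,R6,R7}
Step 12: commit R4 -> on_hand[A=60 B=50 C=28 D=35 E=28] avail[A=53 B=50 C=28 D=35 E=27] open={R6,R7}
Step 13: commit R7 -> on_hand[A=53 B=50 C=28 D=35 E=28] avail[A=53 B=50 C=28 D=35 E=27] open={R6}
Step 14: commit R6 -> on_hand[A=53 B=50 C=28 D=35 E=27] avail[A=53 B=50 C=28 D=35 E=27] open={}
Step 15: reserve R8 C 2 -> on_hand[A=53 B=50 C=28 D=35 E=27] avail[A=53 B=50 C=26 D=35 E=27] open={R8}
Final available[D] = 35

Answer: 35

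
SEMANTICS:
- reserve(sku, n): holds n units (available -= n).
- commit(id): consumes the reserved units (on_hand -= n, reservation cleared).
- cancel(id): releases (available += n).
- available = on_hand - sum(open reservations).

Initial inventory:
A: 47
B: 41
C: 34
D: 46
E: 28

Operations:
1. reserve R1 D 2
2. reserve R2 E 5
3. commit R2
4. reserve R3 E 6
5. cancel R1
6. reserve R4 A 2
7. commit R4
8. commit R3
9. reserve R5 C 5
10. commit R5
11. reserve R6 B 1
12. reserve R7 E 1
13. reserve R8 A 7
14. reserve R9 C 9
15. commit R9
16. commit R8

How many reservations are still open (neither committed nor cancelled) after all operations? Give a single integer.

Step 1: reserve R1 D 2 -> on_hand[A=47 B=41 C=34 D=46 E=28] avail[A=47 B=41 C=34 D=44 E=28] open={R1}
Step 2: reserve R2 E 5 -> on_hand[A=47 B=41 C=34 D=46 E=28] avail[A=47 B=41 C=34 D=44 E=23] open={R1,R2}
Step 3: commit R2 -> on_hand[A=47 B=41 C=34 D=46 E=23] avail[A=47 B=41 C=34 D=44 E=23] open={R1}
Step 4: reserve R3 E 6 -> on_hand[A=47 B=41 C=34 D=46 E=23] avail[A=47 B=41 C=34 D=44 E=17] open={R1,R3}
Step 5: cancel R1 -> on_hand[A=47 B=41 C=34 D=46 E=23] avail[A=47 B=41 C=34 D=46 E=17] open={R3}
Step 6: reserve R4 A 2 -> on_hand[A=47 B=41 C=34 D=46 E=23] avail[A=45 B=41 C=34 D=46 E=17] open={R3,R4}
Step 7: commit R4 -> on_hand[A=45 B=41 C=34 D=46 E=23] avail[A=45 B=41 C=34 D=46 E=17] open={R3}
Step 8: commit R3 -> on_hand[A=45 B=41 C=34 D=46 E=17] avail[A=45 B=41 C=34 D=46 E=17] open={}
Step 9: reserve R5 C 5 -> on_hand[A=45 B=41 C=34 D=46 E=17] avail[A=45 B=41 C=29 D=46 E=17] open={R5}
Step 10: commit R5 -> on_hand[A=45 B=41 C=29 D=46 E=17] avail[A=45 B=41 C=29 D=46 E=17] open={}
Step 11: reserve R6 B 1 -> on_hand[A=45 B=41 C=29 D=46 E=17] avail[A=45 B=40 C=29 D=46 E=17] open={R6}
Step 12: reserve R7 E 1 -> on_hand[A=45 B=41 C=29 D=46 E=17] avail[A=45 B=40 C=29 D=46 E=16] open={R6,R7}
Step 13: reserve R8 A 7 -> on_hand[A=45 B=41 C=29 D=46 E=17] avail[A=38 B=40 C=29 D=46 E=16] open={R6,R7,R8}
Step 14: reserve R9 C 9 -> on_hand[A=45 B=41 C=29 D=46 E=17] avail[A=38 B=40 C=20 D=46 E=16] open={R6,R7,R8,R9}
Step 15: commit R9 -> on_hand[A=45 B=41 C=20 D=46 E=17] avail[A=38 B=40 C=20 D=46 E=16] open={R6,R7,R8}
Step 16: commit R8 -> on_hand[A=38 B=41 C=20 D=46 E=17] avail[A=38 B=40 C=20 D=46 E=16] open={R6,R7}
Open reservations: ['R6', 'R7'] -> 2

Answer: 2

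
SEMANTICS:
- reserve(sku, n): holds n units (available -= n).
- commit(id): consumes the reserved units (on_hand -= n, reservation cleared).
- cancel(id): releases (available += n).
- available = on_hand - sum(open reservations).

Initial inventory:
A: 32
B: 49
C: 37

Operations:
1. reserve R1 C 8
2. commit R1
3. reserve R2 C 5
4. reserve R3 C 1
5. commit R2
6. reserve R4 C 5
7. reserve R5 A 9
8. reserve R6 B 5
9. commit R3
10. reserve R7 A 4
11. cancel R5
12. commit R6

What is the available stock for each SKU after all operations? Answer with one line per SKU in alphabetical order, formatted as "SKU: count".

Answer: A: 28
B: 44
C: 18

Derivation:
Step 1: reserve R1 C 8 -> on_hand[A=32 B=49 C=37] avail[A=32 B=49 C=29] open={R1}
Step 2: commit R1 -> on_hand[A=32 B=49 C=29] avail[A=32 B=49 C=29] open={}
Step 3: reserve R2 C 5 -> on_hand[A=32 B=49 C=29] avail[A=32 B=49 C=24] open={R2}
Step 4: reserve R3 C 1 -> on_hand[A=32 B=49 C=29] avail[A=32 B=49 C=23] open={R2,R3}
Step 5: commit R2 -> on_hand[A=32 B=49 C=24] avail[A=32 B=49 C=23] open={R3}
Step 6: reserve R4 C 5 -> on_hand[A=32 B=49 C=24] avail[A=32 B=49 C=18] open={R3,R4}
Step 7: reserve R5 A 9 -> on_hand[A=32 B=49 C=24] avail[A=23 B=49 C=18] open={R3,R4,R5}
Step 8: reserve R6 B 5 -> on_hand[A=32 B=49 C=24] avail[A=23 B=44 C=18] open={R3,R4,R5,R6}
Step 9: commit R3 -> on_hand[A=32 B=49 C=23] avail[A=23 B=44 C=18] open={R4,R5,R6}
Step 10: reserve R7 A 4 -> on_hand[A=32 B=49 C=23] avail[A=19 B=44 C=18] open={R4,R5,R6,R7}
Step 11: cancel R5 -> on_hand[A=32 B=49 C=23] avail[A=28 B=44 C=18] open={R4,R6,R7}
Step 12: commit R6 -> on_hand[A=32 B=44 C=23] avail[A=28 B=44 C=18] open={R4,R7}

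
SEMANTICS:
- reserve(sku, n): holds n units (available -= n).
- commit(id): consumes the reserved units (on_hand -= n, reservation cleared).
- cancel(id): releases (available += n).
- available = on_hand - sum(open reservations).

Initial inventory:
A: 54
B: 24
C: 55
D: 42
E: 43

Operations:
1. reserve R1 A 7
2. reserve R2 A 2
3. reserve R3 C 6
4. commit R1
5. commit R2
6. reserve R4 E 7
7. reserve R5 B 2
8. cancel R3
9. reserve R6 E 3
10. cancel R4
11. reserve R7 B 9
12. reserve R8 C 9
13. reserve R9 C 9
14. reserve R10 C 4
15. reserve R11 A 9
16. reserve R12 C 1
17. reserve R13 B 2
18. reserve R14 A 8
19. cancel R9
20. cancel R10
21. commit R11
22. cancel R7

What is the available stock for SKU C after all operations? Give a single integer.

Answer: 45

Derivation:
Step 1: reserve R1 A 7 -> on_hand[A=54 B=24 C=55 D=42 E=43] avail[A=47 B=24 C=55 D=42 E=43] open={R1}
Step 2: reserve R2 A 2 -> on_hand[A=54 B=24 C=55 D=42 E=43] avail[A=45 B=24 C=55 D=42 E=43] open={R1,R2}
Step 3: reserve R3 C 6 -> on_hand[A=54 B=24 C=55 D=42 E=43] avail[A=45 B=24 C=49 D=42 E=43] open={R1,R2,R3}
Step 4: commit R1 -> on_hand[A=47 B=24 C=55 D=42 E=43] avail[A=45 B=24 C=49 D=42 E=43] open={R2,R3}
Step 5: commit R2 -> on_hand[A=45 B=24 C=55 D=42 E=43] avail[A=45 B=24 C=49 D=42 E=43] open={R3}
Step 6: reserve R4 E 7 -> on_hand[A=45 B=24 C=55 D=42 E=43] avail[A=45 B=24 C=49 D=42 E=36] open={R3,R4}
Step 7: reserve R5 B 2 -> on_hand[A=45 B=24 C=55 D=42 E=43] avail[A=45 B=22 C=49 D=42 E=36] open={R3,R4,R5}
Step 8: cancel R3 -> on_hand[A=45 B=24 C=55 D=42 E=43] avail[A=45 B=22 C=55 D=42 E=36] open={R4,R5}
Step 9: reserve R6 E 3 -> on_hand[A=45 B=24 C=55 D=42 E=43] avail[A=45 B=22 C=55 D=42 E=33] open={R4,R5,R6}
Step 10: cancel R4 -> on_hand[A=45 B=24 C=55 D=42 E=43] avail[A=45 B=22 C=55 D=42 E=40] open={R5,R6}
Step 11: reserve R7 B 9 -> on_hand[A=45 B=24 C=55 D=42 E=43] avail[A=45 B=13 C=55 D=42 E=40] open={R5,R6,R7}
Step 12: reserve R8 C 9 -> on_hand[A=45 B=24 C=55 D=42 E=43] avail[A=45 B=13 C=46 D=42 E=40] open={R5,R6,R7,R8}
Step 13: reserve R9 C 9 -> on_hand[A=45 B=24 C=55 D=42 E=43] avail[A=45 B=13 C=37 D=42 E=40] open={R5,R6,R7,R8,R9}
Step 14: reserve R10 C 4 -> on_hand[A=45 B=24 C=55 D=42 E=43] avail[A=45 B=13 C=33 D=42 E=40] open={R10,R5,R6,R7,R8,R9}
Step 15: reserve R11 A 9 -> on_hand[A=45 B=24 C=55 D=42 E=43] avail[A=36 B=13 C=33 D=42 E=40] open={R10,R11,R5,R6,R7,R8,R9}
Step 16: reserve R12 C 1 -> on_hand[A=45 B=24 C=55 D=42 E=43] avail[A=36 B=13 C=32 D=42 E=40] open={R10,R11,R12,R5,R6,R7,R8,R9}
Step 17: reserve R13 B 2 -> on_hand[A=45 B=24 C=55 D=42 E=43] avail[A=36 B=11 C=32 D=42 E=40] open={R10,R11,R12,R13,R5,R6,R7,R8,R9}
Step 18: reserve R14 A 8 -> on_hand[A=45 B=24 C=55 D=42 E=43] avail[A=28 B=11 C=32 D=42 E=40] open={R10,R11,R12,R13,R14,R5,R6,R7,R8,R9}
Step 19: cancel R9 -> on_hand[A=45 B=24 C=55 D=42 E=43] avail[A=28 B=11 C=41 D=42 E=40] open={R10,R11,R12,R13,R14,R5,R6,R7,R8}
Step 20: cancel R10 -> on_hand[A=45 B=24 C=55 D=42 E=43] avail[A=28 B=11 C=45 D=42 E=40] open={R11,R12,R13,R14,R5,R6,R7,R8}
Step 21: commit R11 -> on_hand[A=36 B=24 C=55 D=42 E=43] avail[A=28 B=11 C=45 D=42 E=40] open={R12,R13,R14,R5,R6,R7,R8}
Step 22: cancel R7 -> on_hand[A=36 B=24 C=55 D=42 E=43] avail[A=28 B=20 C=45 D=42 E=40] open={R12,R13,R14,R5,R6,R8}
Final available[C] = 45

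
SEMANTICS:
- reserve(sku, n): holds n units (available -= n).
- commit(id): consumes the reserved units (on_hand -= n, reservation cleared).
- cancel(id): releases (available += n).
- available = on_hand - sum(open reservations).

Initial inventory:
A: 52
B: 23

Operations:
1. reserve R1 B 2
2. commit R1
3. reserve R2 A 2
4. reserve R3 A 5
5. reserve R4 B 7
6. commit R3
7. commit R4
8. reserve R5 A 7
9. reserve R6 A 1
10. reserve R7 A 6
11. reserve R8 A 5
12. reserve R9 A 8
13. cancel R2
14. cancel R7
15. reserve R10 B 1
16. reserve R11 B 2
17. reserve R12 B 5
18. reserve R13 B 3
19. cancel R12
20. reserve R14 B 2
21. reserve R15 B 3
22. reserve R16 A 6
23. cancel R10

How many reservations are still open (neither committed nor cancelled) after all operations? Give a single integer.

Step 1: reserve R1 B 2 -> on_hand[A=52 B=23] avail[A=52 B=21] open={R1}
Step 2: commit R1 -> on_hand[A=52 B=21] avail[A=52 B=21] open={}
Step 3: reserve R2 A 2 -> on_hand[A=52 B=21] avail[A=50 B=21] open={R2}
Step 4: reserve R3 A 5 -> on_hand[A=52 B=21] avail[A=45 B=21] open={R2,R3}
Step 5: reserve R4 B 7 -> on_hand[A=52 B=21] avail[A=45 B=14] open={R2,R3,R4}
Step 6: commit R3 -> on_hand[A=47 B=21] avail[A=45 B=14] open={R2,R4}
Step 7: commit R4 -> on_hand[A=47 B=14] avail[A=45 B=14] open={R2}
Step 8: reserve R5 A 7 -> on_hand[A=47 B=14] avail[A=38 B=14] open={R2,R5}
Step 9: reserve R6 A 1 -> on_hand[A=47 B=14] avail[A=37 B=14] open={R2,R5,R6}
Step 10: reserve R7 A 6 -> on_hand[A=47 B=14] avail[A=31 B=14] open={R2,R5,R6,R7}
Step 11: reserve R8 A 5 -> on_hand[A=47 B=14] avail[A=26 B=14] open={R2,R5,R6,R7,R8}
Step 12: reserve R9 A 8 -> on_hand[A=47 B=14] avail[A=18 B=14] open={R2,R5,R6,R7,R8,R9}
Step 13: cancel R2 -> on_hand[A=47 B=14] avail[A=20 B=14] open={R5,R6,R7,R8,R9}
Step 14: cancel R7 -> on_hand[A=47 B=14] avail[A=26 B=14] open={R5,R6,R8,R9}
Step 15: reserve R10 B 1 -> on_hand[A=47 B=14] avail[A=26 B=13] open={R10,R5,R6,R8,R9}
Step 16: reserve R11 B 2 -> on_hand[A=47 B=14] avail[A=26 B=11] open={R10,R11,R5,R6,R8,R9}
Step 17: reserve R12 B 5 -> on_hand[A=47 B=14] avail[A=26 B=6] open={R10,R11,R12,R5,R6,R8,R9}
Step 18: reserve R13 B 3 -> on_hand[A=47 B=14] avail[A=26 B=3] open={R10,R11,R12,R13,R5,R6,R8,R9}
Step 19: cancel R12 -> on_hand[A=47 B=14] avail[A=26 B=8] open={R10,R11,R13,R5,R6,R8,R9}
Step 20: reserve R14 B 2 -> on_hand[A=47 B=14] avail[A=26 B=6] open={R10,R11,R13,R14,R5,R6,R8,R9}
Step 21: reserve R15 B 3 -> on_hand[A=47 B=14] avail[A=26 B=3] open={R10,R11,R13,R14,R15,R5,R6,R8,R9}
Step 22: reserve R16 A 6 -> on_hand[A=47 B=14] avail[A=20 B=3] open={R10,R11,R13,R14,R15,R16,R5,R6,R8,R9}
Step 23: cancel R10 -> on_hand[A=47 B=14] avail[A=20 B=4] open={R11,R13,R14,R15,R16,R5,R6,R8,R9}
Open reservations: ['R11', 'R13', 'R14', 'R15', 'R16', 'R5', 'R6', 'R8', 'R9'] -> 9

Answer: 9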